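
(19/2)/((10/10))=19/2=9.50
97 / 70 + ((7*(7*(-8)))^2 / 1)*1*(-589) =-90508094.61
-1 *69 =-69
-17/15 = -1.13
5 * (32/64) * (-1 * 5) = -25/2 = -12.50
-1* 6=-6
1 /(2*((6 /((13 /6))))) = 13 /72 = 0.18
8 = 8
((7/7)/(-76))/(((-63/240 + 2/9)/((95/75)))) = 12/29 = 0.41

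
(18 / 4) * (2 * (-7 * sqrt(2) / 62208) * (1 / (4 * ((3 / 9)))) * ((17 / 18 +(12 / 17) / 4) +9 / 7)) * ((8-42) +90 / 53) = 551585 * sqrt(2) / 9341568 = 0.08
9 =9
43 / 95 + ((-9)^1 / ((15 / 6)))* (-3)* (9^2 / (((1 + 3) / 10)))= 207808 / 95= 2187.45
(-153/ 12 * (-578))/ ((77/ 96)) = 707472/ 77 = 9187.95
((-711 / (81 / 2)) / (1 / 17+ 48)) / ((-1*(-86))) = -1343 / 316179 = -0.00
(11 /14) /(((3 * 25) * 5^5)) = 11 /3281250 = 0.00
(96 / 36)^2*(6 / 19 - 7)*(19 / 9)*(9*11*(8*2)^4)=-5859442688 / 9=-651049187.56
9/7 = 1.29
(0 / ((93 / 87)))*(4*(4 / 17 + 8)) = 0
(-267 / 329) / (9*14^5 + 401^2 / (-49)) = -1869 / 11139920401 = -0.00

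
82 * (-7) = -574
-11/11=-1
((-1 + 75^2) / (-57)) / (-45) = 296 / 135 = 2.19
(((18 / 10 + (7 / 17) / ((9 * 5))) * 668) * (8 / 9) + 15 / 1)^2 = 56240565395641 / 47403225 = 1186429.10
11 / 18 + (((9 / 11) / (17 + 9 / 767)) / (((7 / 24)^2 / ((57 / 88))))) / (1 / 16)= 1126249021 / 174063582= 6.47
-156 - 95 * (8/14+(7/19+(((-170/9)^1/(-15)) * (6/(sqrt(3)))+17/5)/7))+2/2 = -2033/7 - 6460 * sqrt(3)/189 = -349.63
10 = 10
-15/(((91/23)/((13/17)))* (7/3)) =-1035/833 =-1.24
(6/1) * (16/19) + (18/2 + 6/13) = 3585/247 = 14.51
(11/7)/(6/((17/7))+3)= 187/651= 0.29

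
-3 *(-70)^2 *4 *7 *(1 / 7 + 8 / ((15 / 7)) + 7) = -4476640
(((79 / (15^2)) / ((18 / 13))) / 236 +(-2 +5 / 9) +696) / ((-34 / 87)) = -19251859583 / 10832400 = -1777.25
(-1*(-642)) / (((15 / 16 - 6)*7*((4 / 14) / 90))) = -17120 / 3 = -5706.67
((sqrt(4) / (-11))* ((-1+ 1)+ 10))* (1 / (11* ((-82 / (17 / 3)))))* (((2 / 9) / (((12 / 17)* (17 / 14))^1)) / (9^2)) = 1190 / 32549121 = 0.00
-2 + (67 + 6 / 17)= 1111 / 17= 65.35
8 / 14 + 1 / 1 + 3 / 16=197 / 112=1.76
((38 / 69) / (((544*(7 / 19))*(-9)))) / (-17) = 0.00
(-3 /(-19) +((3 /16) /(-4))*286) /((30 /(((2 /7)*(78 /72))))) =-2327 /17024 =-0.14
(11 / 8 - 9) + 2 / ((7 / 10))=-267 / 56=-4.77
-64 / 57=-1.12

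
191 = 191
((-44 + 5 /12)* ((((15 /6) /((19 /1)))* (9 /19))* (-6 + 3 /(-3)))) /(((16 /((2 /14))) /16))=7845 /2888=2.72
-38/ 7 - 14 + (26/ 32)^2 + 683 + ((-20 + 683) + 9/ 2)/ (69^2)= 1889409581/ 2843904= 664.37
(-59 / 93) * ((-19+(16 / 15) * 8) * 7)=46.48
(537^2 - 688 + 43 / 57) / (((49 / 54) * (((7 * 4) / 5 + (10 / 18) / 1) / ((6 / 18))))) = 4427422200 / 257887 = 17168.07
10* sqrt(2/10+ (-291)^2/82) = sqrt(173629670)/41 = 321.39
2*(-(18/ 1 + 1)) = -38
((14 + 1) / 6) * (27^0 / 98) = 5 / 196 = 0.03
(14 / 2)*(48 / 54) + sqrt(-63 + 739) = 290 / 9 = 32.22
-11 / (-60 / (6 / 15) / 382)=2101 / 75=28.01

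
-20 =-20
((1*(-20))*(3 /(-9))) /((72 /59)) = 5.46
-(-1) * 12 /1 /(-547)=-12 /547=-0.02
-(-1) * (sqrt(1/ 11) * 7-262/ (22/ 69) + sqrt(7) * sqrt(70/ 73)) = -9039/ 11 + 7 * sqrt(11)/ 11 + 7 * sqrt(730)/ 73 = -817.03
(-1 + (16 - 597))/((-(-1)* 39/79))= -15326/13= -1178.92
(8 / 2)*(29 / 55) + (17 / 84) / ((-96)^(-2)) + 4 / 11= 719032 / 385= 1867.62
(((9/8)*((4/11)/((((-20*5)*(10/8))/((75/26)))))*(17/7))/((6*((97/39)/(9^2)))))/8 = -37179/2390080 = -0.02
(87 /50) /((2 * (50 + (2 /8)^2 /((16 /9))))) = 5568 /320225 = 0.02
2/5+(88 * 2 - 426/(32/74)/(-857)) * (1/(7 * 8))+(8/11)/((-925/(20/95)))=264477850453/74224427200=3.56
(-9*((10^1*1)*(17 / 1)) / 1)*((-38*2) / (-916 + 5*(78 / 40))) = -93024 / 725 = -128.31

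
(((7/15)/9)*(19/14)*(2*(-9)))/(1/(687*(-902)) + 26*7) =-3924602/563903335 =-0.01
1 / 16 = 0.06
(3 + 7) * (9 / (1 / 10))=900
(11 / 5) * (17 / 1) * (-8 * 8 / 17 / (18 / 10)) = -704 / 9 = -78.22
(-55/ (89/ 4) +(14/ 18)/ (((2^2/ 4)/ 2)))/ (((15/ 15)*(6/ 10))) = -3670/ 2403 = -1.53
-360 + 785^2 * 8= 4929440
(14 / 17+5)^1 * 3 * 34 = 594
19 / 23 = 0.83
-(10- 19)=9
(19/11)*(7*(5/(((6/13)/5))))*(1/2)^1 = 43225/132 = 327.46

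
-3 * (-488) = 1464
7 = 7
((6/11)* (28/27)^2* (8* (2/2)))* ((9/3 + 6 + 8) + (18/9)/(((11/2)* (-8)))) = 2339456/29403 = 79.57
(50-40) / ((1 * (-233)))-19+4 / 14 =-30593 / 1631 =-18.76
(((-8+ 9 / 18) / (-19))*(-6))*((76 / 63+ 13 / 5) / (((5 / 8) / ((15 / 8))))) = -3597 / 133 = -27.05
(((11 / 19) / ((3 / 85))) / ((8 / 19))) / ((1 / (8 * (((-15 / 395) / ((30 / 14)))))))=-1309 / 237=-5.52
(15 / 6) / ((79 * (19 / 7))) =35 / 3002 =0.01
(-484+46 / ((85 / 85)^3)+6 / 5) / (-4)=546 / 5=109.20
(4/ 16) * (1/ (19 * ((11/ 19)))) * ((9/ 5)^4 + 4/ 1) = 0.33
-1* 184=-184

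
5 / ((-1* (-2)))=5 / 2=2.50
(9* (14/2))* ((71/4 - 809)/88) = -199395/352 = -566.46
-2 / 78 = -1 / 39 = -0.03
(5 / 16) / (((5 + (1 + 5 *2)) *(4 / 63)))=315 / 1024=0.31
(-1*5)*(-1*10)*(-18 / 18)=-50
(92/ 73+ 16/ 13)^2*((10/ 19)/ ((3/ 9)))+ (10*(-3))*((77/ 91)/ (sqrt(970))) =8.98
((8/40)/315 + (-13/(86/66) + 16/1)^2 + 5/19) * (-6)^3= -48527878344/6147925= -7893.38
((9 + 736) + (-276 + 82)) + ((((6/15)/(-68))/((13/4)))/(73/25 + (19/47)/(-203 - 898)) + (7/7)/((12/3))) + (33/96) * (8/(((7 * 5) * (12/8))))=24159858185909/43823292240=551.30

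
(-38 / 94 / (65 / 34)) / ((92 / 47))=-323 / 2990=-0.11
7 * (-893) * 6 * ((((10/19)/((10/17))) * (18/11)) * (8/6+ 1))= -1409436/11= -128130.55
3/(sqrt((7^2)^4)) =3/2401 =0.00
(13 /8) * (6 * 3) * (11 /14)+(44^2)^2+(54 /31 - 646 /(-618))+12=2010588909109 /536424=3748133.77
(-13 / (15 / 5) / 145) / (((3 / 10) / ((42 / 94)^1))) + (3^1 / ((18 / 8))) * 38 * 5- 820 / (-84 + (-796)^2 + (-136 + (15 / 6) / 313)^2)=264633272067053234 / 1044793774086177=253.29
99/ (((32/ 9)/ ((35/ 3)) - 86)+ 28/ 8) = -20790/ 17261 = -1.20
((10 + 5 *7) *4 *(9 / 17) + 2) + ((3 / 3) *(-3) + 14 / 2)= 1722 / 17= 101.29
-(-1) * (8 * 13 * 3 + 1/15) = 4681/15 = 312.07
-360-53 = -413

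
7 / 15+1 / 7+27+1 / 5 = 584 / 21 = 27.81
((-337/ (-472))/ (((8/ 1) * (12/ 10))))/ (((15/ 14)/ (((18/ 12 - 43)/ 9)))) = -195797/ 611712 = -0.32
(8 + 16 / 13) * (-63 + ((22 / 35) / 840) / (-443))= -820524622 / 1410955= -581.54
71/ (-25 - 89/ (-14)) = -994/ 261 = -3.81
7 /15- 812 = -12173 /15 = -811.53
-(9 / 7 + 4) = -37 / 7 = -5.29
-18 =-18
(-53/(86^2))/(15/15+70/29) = -1537/732204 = -0.00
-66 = -66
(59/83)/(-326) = -59/27058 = -0.00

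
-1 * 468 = -468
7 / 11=0.64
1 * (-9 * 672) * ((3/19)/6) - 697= -16267/19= -856.16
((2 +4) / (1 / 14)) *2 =168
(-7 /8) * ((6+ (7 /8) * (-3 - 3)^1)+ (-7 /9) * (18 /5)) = 287 /160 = 1.79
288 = 288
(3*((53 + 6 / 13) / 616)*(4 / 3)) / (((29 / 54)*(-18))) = -2085 / 58058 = -0.04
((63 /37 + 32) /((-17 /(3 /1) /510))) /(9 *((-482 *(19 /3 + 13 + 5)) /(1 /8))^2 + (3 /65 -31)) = -405275 /10586742407882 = -0.00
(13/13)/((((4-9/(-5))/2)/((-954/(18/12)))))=-6360/29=-219.31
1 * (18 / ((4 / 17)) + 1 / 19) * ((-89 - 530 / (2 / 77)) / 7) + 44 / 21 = -89424733 / 399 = -224122.14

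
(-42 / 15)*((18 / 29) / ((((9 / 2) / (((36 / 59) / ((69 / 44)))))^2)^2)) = -429861634048 / 4425169417579305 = -0.00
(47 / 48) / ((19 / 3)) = 0.15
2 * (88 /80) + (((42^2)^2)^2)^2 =468768748418493752384225291 /5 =93753749683698750476845060.00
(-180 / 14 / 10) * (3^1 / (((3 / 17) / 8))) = -1224 / 7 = -174.86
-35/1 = -35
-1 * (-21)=21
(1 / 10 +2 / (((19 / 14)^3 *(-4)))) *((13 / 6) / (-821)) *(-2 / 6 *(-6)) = 29731 / 56312390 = 0.00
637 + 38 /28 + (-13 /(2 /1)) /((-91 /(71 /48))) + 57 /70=306853 /480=639.28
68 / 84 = 17 / 21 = 0.81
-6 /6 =-1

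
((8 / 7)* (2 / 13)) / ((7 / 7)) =16 / 91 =0.18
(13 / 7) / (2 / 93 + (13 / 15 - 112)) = -0.02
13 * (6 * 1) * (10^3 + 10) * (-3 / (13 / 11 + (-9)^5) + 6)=153510274710 / 324763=472684.00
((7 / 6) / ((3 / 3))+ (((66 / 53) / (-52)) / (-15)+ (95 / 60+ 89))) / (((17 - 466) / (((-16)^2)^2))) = -20714897408 / 1546805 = -13392.05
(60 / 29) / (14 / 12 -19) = -360 / 3103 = -0.12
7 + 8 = 15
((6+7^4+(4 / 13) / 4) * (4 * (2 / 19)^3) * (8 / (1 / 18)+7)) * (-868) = -131244155392 / 89167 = -1471891.57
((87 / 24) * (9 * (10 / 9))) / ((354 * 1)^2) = 145 / 501264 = 0.00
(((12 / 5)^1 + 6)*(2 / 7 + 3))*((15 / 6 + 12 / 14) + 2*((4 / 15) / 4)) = 16859 / 175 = 96.34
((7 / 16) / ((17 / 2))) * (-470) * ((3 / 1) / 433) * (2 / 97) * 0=0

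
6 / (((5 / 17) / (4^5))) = 20889.60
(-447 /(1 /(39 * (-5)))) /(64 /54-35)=-2353455 /913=-2577.72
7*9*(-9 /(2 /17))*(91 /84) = -5221.12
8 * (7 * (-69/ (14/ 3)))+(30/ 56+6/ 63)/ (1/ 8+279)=-38827298/ 46893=-828.00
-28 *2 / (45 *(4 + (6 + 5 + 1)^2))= -14 / 1665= -0.01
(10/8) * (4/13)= 5/13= 0.38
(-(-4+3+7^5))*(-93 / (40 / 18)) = 7033311 / 10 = 703331.10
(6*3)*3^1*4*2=432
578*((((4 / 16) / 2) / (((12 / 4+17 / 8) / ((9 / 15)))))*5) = 1734 / 41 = 42.29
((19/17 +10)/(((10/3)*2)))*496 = 827.15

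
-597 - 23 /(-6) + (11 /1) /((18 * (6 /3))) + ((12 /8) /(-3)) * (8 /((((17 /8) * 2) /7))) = -366863 /612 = -599.45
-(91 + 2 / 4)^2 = -33489 / 4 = -8372.25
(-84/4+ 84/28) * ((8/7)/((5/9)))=-1296/35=-37.03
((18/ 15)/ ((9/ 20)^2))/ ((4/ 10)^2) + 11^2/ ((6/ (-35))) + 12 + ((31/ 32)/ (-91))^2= -150375514277/ 228953088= -656.80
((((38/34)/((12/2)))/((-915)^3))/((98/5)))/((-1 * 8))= 19/12252071210400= 0.00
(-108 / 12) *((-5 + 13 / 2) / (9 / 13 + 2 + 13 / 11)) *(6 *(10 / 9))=-23.23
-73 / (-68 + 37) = 73 / 31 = 2.35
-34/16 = -17/8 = -2.12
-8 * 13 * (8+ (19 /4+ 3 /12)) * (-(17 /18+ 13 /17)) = 2310.77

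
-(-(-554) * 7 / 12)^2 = -3759721 / 36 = -104436.69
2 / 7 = 0.29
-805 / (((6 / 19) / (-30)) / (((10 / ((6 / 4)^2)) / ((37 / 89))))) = 272251000 / 333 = 817570.57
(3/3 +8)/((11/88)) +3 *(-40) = -48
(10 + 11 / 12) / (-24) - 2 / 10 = -943 / 1440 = -0.65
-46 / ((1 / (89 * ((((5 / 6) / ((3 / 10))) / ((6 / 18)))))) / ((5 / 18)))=-255875 / 27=-9476.85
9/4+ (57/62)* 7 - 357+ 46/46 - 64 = -51003/124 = -411.31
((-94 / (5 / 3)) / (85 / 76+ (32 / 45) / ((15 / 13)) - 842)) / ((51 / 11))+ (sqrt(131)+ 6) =4407380958 / 732795353+ sqrt(131) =17.46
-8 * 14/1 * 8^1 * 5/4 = -1120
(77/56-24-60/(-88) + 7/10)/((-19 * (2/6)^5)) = 2271321/8360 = 271.69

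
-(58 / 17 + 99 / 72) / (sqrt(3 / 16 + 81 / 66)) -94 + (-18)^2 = 230 -217 * sqrt(2739) / 2822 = 225.98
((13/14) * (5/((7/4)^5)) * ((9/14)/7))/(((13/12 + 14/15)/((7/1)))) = 8985600/99648703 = 0.09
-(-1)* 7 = 7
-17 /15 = -1.13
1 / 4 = 0.25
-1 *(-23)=23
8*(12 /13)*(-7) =-672 /13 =-51.69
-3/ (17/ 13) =-39/ 17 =-2.29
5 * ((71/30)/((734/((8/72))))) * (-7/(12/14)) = -3479/237816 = -0.01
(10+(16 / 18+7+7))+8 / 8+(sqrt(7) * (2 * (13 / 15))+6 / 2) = 26 * sqrt(7) / 15+260 / 9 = 33.47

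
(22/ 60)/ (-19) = -11/ 570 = -0.02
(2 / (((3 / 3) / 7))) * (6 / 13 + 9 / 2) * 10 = 694.62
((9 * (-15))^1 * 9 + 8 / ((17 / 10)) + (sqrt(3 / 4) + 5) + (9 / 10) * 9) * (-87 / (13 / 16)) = 141652008 / 1105 - 696 * sqrt(3) / 13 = 128099.13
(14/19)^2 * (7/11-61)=-130144/3971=-32.77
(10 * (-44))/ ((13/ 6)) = -2640/ 13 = -203.08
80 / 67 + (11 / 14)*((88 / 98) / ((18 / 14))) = 51494 / 29547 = 1.74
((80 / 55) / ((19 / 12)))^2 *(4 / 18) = 8192 / 43681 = 0.19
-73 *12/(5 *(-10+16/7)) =1022/45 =22.71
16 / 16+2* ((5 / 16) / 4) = 37 / 32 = 1.16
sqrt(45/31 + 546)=23.40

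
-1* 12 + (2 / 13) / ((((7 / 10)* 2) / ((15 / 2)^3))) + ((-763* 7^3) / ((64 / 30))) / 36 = -117876923 / 34944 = -3373.31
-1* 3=-3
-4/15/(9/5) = -4/27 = -0.15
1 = 1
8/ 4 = 2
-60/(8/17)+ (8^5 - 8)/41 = 55065/82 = 671.52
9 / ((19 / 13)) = 117 / 19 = 6.16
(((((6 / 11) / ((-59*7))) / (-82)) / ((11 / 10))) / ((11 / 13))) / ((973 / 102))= 39780 / 21929301779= 0.00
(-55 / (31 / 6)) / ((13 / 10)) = -3300 / 403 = -8.19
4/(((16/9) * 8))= 0.28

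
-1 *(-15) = 15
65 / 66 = 0.98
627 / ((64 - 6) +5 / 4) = 836 / 79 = 10.58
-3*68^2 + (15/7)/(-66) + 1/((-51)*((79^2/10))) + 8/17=-679939770067/49016814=-13871.56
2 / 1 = 2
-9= -9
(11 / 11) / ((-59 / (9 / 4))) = -9 / 236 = -0.04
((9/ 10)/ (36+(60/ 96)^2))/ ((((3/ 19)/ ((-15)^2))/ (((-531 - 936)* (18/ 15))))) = -144493632/ 2329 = -62041.06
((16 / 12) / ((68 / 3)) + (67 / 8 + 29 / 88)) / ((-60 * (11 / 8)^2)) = -1748 / 22627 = -0.08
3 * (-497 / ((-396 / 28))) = 3479 / 33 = 105.42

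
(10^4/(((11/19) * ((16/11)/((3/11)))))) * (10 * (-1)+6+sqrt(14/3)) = -142500/11+11875 * sqrt(42)/11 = -5958.29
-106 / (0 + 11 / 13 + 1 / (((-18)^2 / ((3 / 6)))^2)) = -578627712 / 4618957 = -125.27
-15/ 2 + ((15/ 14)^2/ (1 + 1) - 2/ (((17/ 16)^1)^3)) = -16550059/ 1925896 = -8.59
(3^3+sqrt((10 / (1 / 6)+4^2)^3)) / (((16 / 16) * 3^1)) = 9+152 * sqrt(19) / 3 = 229.85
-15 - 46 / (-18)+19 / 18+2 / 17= -3449 / 306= -11.27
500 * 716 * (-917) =-328286000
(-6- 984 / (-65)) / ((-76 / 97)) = -28809 / 2470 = -11.66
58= 58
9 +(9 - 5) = 13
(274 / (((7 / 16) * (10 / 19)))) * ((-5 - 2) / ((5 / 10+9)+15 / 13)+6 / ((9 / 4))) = 13910432 / 5817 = 2391.34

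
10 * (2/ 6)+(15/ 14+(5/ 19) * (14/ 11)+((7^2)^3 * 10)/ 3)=3442451345/ 8778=392168.07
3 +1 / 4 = 13 / 4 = 3.25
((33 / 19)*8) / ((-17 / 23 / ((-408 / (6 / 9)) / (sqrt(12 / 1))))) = 36432*sqrt(3) / 19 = 3321.16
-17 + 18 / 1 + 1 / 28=29 / 28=1.04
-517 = -517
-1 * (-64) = 64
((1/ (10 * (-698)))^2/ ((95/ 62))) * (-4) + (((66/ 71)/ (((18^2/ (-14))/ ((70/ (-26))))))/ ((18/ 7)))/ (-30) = -1091485253629/ 778580797936500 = -0.00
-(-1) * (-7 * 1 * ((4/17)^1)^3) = -448/4913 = -0.09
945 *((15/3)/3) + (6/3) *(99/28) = 22149/14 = 1582.07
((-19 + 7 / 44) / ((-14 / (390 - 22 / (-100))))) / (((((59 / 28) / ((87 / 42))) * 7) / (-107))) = -7891.24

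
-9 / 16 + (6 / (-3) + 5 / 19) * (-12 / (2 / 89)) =281781 / 304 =926.91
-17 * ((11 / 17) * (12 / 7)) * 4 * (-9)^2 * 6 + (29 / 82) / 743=-15634098805 / 426482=-36658.29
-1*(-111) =111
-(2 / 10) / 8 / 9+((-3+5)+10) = 4319 / 360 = 12.00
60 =60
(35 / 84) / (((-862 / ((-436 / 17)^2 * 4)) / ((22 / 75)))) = -2091056 / 5605155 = -0.37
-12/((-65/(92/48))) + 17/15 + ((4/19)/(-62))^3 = 1.49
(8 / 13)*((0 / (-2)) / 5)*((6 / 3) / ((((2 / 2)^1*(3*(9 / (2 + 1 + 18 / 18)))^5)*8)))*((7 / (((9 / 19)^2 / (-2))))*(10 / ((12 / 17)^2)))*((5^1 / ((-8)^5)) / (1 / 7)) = 0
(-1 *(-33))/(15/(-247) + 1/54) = -781.80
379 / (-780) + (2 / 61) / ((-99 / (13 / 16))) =-1526699 / 3140280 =-0.49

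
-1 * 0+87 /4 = 87 /4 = 21.75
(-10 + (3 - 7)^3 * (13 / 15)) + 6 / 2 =-937 / 15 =-62.47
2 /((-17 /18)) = -2.12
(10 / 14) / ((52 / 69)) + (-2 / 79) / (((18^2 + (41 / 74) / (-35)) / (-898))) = 24563385305 / 24129705964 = 1.02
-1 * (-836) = 836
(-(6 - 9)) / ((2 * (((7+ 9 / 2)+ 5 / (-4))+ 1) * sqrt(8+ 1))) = 2 / 45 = 0.04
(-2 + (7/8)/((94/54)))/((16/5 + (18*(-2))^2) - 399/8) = -2815/2348731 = -0.00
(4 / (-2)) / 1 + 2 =0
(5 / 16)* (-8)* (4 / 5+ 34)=-87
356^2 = 126736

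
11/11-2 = -1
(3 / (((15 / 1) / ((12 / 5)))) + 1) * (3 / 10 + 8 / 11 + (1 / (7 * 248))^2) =6300133523 / 4143832000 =1.52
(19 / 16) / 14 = 0.08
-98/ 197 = -0.50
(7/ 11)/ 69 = 7/ 759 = 0.01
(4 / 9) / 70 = 2 / 315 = 0.01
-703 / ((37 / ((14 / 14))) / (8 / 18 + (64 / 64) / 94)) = -7315 / 846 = -8.65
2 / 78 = 1 / 39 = 0.03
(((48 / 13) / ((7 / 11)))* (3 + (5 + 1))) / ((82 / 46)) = 109296 / 3731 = 29.29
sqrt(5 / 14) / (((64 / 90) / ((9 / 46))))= 405 * sqrt(70) / 20608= 0.16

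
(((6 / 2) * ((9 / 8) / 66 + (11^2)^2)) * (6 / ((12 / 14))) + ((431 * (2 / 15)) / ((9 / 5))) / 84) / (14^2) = 30682221761 / 19559232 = 1568.68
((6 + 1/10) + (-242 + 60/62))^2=5304063241/96100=55193.17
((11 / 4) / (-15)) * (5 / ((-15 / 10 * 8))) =11 / 144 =0.08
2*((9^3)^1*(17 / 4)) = 12393 / 2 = 6196.50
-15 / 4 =-3.75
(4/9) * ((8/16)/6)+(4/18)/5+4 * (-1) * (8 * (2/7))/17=-7331/16065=-0.46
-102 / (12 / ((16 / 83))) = -136 / 83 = -1.64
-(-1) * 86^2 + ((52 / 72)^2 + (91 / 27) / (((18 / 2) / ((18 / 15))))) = 11983093 / 1620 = 7396.97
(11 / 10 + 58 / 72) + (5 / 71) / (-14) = 1.90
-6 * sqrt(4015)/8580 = -sqrt(4015)/1430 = -0.04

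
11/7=1.57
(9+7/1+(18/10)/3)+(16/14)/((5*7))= 815/49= 16.63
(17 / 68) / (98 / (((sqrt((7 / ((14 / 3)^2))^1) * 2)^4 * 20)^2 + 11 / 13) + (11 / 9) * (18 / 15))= 512154165 / 3188170208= 0.16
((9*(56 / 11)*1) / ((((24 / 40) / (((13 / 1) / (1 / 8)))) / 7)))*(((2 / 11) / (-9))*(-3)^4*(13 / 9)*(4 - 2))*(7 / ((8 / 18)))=-500834880 / 121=-4139131.24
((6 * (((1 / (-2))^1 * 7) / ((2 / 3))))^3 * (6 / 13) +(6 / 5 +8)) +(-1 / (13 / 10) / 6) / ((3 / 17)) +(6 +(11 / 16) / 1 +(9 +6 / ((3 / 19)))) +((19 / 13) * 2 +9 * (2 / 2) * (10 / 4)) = -134205593 / 9360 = -14338.20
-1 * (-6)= 6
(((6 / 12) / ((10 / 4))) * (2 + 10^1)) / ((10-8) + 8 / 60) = 9 / 8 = 1.12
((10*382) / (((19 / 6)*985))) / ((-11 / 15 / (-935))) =5844600 / 3743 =1561.47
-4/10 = -2/5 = -0.40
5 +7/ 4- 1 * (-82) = 88.75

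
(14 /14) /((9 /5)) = 5 /9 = 0.56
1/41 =0.02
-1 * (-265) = 265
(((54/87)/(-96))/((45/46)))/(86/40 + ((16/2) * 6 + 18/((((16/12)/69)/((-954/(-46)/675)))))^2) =-2875/2554656864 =-0.00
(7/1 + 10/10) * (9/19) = 72/19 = 3.79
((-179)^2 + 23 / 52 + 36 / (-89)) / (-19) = -148285923 / 87932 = -1686.37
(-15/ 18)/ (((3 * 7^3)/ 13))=-65/ 6174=-0.01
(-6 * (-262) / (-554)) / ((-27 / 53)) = 13886 / 2493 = 5.57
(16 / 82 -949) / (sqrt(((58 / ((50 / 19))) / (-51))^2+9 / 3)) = -49598775 * sqrt(26431) / 15171394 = -531.50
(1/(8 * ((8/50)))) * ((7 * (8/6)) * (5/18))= 875/432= 2.03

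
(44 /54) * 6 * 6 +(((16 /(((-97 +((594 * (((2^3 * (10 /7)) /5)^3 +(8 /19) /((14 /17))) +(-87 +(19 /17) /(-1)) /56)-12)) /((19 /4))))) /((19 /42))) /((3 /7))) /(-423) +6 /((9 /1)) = 40976493992858 /1365888923667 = 30.00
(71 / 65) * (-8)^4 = 290816 / 65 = 4474.09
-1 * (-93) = 93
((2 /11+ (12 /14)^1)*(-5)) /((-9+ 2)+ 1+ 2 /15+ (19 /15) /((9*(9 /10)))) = 243000 /267113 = 0.91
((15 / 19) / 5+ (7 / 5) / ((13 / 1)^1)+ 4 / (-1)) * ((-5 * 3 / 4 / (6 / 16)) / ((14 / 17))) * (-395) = -30969580 / 1729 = -17911.84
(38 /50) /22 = 19 /550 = 0.03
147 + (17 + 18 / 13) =2150 / 13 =165.38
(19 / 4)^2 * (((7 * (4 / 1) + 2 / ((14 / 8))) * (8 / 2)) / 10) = 18411 / 70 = 263.01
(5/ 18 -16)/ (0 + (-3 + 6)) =-283/ 54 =-5.24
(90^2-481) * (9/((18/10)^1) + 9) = 106666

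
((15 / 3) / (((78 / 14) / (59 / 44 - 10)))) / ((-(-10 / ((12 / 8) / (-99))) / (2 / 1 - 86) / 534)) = -1661541 / 3146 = -528.14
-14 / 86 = -7 / 43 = -0.16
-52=-52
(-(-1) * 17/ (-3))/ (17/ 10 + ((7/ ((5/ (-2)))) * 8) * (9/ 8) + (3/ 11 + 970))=-374/ 62487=-0.01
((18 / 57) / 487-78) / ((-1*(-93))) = -240576 / 286843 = -0.84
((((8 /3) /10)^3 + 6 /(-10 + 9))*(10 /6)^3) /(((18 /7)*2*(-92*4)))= 70651 /4828896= 0.01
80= 80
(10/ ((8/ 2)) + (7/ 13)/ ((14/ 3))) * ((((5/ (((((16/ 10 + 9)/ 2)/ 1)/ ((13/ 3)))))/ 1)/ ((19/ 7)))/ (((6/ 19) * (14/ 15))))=2125/ 159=13.36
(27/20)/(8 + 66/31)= 837/6280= 0.13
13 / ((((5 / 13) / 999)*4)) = 168831 / 20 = 8441.55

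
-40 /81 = -0.49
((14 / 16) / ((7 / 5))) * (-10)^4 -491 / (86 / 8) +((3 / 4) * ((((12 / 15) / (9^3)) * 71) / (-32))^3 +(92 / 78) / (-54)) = 114658473229646199751 / 18480473885952000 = 6204.30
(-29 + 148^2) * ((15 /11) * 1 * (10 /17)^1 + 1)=7371875 /187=39421.79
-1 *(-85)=85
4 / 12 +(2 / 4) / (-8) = 13 / 48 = 0.27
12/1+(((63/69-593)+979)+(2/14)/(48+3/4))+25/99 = 413552536/1036035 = 399.17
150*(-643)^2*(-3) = -186052050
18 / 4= 9 / 2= 4.50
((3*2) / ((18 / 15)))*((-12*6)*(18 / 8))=-810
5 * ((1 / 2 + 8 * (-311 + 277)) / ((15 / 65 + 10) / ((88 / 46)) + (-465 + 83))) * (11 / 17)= 2.33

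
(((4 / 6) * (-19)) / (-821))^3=54872 / 14941466847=0.00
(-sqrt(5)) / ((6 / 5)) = -5 * sqrt(5) / 6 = -1.86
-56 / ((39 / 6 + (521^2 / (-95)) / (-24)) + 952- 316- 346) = -127680 / 947461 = -0.13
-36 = -36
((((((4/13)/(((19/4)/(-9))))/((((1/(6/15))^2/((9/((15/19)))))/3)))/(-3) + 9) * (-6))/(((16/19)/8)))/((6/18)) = -1720.84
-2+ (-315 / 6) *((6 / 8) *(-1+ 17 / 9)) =-37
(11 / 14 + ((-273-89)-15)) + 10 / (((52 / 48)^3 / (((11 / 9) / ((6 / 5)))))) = -11325199 / 30758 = -368.20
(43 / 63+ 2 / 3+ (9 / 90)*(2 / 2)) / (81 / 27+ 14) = 913 / 10710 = 0.09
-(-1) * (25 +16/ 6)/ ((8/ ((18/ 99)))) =83/ 132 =0.63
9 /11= 0.82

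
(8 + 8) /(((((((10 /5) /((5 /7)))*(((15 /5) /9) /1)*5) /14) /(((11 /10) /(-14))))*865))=-132 /30275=-0.00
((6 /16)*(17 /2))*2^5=102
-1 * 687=-687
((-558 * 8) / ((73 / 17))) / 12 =-6324 / 73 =-86.63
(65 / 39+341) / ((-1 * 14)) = -514 / 21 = -24.48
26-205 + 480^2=230221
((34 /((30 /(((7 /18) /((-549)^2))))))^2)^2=0.00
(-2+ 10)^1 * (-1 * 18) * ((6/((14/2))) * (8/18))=-384/7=-54.86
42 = 42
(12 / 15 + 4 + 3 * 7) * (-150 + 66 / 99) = -19264 / 5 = -3852.80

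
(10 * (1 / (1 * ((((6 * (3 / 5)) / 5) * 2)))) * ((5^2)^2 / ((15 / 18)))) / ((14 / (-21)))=-15625 / 2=-7812.50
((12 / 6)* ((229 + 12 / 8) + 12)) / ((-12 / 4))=-485 / 3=-161.67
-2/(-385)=2/385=0.01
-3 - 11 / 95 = -296 / 95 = -3.12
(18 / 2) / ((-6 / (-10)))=15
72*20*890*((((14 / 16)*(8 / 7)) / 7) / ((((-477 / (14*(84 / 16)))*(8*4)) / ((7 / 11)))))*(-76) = 24857700 / 583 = 42637.56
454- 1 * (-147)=601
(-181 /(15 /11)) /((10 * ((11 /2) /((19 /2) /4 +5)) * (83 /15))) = -3.22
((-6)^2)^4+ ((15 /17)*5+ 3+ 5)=28553683 /17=1679628.41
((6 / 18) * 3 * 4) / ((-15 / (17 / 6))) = -34 / 45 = -0.76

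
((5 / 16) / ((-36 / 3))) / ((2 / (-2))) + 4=773 / 192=4.03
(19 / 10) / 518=19 / 5180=0.00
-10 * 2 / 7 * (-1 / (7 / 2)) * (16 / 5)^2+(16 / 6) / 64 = 49397 / 5880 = 8.40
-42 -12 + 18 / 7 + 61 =67 / 7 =9.57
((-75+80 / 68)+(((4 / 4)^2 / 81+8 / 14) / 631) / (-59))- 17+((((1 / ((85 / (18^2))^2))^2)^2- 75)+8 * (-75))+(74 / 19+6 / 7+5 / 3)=6839368457191423936599138581 / 156124620755293777734375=43807.11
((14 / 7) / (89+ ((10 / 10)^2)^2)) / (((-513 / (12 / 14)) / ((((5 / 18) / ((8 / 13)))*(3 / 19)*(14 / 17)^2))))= -0.00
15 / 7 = 2.14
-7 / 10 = -0.70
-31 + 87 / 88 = -2641 / 88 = -30.01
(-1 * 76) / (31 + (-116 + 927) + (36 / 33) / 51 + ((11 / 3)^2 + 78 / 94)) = -1502919 / 16933460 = -0.09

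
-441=-441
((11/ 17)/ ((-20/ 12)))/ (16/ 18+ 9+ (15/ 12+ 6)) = -0.02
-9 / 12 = -3 / 4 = -0.75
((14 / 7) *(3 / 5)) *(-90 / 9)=-12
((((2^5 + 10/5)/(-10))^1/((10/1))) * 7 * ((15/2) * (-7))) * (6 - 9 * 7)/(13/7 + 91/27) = -1416933/1040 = -1362.44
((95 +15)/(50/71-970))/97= -781/667554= -0.00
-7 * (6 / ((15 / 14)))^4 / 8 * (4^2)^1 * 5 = -8605184 / 125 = -68841.47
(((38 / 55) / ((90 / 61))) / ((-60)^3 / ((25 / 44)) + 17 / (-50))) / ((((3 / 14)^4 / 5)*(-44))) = 15901480 / 239525453079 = 0.00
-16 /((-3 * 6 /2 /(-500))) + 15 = -7865 /9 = -873.89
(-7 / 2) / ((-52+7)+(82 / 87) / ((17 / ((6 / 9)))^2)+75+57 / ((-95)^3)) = -0.12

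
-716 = -716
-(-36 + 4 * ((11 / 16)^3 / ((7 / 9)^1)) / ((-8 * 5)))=10333899 / 286720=36.04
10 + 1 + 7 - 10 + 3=11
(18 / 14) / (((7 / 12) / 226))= 24408 / 49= 498.12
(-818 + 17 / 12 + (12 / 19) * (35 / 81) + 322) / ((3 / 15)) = -5071625 / 2052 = -2471.55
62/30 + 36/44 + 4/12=177/55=3.22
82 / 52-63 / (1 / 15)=-943.42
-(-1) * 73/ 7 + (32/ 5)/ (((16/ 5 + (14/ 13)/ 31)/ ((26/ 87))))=21871445/ 1984731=11.02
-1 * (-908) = 908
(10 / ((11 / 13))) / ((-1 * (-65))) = 2 / 11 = 0.18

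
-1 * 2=-2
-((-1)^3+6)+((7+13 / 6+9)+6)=115 / 6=19.17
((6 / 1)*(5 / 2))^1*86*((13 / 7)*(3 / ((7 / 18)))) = 905580 / 49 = 18481.22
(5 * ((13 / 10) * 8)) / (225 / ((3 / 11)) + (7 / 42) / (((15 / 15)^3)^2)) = 312 / 4951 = 0.06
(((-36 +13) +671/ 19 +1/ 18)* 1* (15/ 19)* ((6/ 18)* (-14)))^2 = 2077.41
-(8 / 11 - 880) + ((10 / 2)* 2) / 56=270871 / 308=879.45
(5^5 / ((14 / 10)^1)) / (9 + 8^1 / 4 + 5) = 15625 / 112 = 139.51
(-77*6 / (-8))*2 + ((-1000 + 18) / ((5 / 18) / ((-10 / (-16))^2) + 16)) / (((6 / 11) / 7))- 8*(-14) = -396025 / 752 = -526.63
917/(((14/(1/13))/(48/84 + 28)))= 13100/91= 143.96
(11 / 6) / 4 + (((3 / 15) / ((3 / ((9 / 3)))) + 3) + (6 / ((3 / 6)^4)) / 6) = 2359 / 120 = 19.66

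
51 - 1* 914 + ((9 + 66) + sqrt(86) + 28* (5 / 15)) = -2336 / 3 + sqrt(86) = -769.39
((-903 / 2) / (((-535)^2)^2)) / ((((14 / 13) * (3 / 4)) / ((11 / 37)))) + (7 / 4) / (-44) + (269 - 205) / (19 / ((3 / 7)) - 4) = 9078491228604911 / 5868433736770000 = 1.55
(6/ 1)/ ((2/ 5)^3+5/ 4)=1000/ 219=4.57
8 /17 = 0.47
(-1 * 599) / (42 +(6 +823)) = -599 / 871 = -0.69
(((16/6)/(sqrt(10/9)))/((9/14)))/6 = 28 * sqrt(10)/135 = 0.66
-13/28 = -0.46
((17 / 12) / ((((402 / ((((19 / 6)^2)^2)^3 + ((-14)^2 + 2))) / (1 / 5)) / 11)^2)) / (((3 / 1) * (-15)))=-10080680261466882824298782051029097 / 10337508600274708787625984000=-975155.68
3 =3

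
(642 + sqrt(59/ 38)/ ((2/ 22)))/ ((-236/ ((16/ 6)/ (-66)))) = sqrt(2242)/ 20178 + 214/ 1947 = 0.11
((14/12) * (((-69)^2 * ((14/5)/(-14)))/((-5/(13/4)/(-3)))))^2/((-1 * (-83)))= 187706429001/3320000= 56538.08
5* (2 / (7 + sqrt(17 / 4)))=1.10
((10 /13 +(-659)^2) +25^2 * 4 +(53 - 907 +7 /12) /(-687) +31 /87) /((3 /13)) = 1357517465689 /717228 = 1892727.93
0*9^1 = 0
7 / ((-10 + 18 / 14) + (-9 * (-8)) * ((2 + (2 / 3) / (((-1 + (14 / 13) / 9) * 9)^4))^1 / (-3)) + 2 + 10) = -5514993169 / 35231624585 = -0.16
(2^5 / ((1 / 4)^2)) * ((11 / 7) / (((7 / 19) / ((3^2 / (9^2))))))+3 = 108331 / 441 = 245.65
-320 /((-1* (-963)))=-0.33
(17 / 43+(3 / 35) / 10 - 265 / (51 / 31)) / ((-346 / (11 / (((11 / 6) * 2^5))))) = 123325721 / 1416385600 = 0.09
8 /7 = 1.14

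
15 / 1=15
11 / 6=1.83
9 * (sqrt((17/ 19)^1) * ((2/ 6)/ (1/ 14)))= 42 * sqrt(323)/ 19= 39.73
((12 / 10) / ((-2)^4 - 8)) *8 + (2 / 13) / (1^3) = 88 / 65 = 1.35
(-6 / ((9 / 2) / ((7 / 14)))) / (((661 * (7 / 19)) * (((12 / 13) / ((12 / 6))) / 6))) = -494 / 13881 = -0.04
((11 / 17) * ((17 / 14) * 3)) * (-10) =-165 / 7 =-23.57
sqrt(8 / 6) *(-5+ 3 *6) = 26 *sqrt(3) / 3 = 15.01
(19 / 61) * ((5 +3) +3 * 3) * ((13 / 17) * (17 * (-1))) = -4199 / 61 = -68.84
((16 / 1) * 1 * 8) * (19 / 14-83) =-73152 / 7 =-10450.29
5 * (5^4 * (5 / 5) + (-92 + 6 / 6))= 2670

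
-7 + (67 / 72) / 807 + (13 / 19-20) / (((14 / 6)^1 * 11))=-658917547 / 85006152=-7.75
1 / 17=0.06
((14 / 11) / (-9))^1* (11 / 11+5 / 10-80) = 11.10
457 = 457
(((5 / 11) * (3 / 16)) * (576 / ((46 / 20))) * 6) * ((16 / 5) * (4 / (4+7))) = 414720 / 2783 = 149.02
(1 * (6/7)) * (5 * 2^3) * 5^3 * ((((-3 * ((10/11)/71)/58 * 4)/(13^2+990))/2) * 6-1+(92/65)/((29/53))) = 16244272134000/2388767381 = 6800.27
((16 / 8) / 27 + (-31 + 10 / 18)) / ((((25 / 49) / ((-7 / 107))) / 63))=393764 / 1605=245.34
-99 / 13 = -7.62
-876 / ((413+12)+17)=-438 / 221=-1.98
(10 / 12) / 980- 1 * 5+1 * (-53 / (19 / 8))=-610325 / 22344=-27.31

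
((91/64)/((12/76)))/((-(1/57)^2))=-29257.92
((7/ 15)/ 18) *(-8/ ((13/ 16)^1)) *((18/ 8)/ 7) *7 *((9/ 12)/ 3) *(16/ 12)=-112/ 585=-0.19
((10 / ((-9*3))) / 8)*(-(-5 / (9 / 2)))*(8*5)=-2.06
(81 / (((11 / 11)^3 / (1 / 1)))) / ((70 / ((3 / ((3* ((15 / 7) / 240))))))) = 648 / 5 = 129.60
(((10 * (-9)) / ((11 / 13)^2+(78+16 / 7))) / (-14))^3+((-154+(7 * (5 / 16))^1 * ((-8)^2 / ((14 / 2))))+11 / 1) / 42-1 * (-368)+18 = 37751554076154029 / 98549518439750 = 383.07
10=10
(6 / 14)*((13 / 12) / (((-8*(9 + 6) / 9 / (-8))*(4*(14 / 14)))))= 39 / 560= 0.07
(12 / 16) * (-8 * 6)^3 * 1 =-82944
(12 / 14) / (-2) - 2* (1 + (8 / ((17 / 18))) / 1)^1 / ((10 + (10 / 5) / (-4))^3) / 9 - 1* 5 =-39896258 / 7345989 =-5.43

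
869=869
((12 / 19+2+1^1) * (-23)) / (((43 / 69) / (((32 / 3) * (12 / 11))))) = -14016384 / 8987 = -1559.63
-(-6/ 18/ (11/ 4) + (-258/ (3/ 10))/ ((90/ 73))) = 69070/ 99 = 697.68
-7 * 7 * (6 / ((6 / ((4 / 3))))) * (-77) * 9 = 45276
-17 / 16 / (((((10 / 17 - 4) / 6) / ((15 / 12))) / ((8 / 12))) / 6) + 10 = 8975 / 464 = 19.34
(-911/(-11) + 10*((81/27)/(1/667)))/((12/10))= 1105105/66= 16744.02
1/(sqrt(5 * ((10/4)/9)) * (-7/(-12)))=36 * sqrt(2)/35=1.45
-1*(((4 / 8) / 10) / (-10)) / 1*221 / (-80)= -221 / 16000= -0.01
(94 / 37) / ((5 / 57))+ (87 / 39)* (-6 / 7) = 455388 / 16835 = 27.05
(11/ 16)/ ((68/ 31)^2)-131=-9681333/ 73984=-130.86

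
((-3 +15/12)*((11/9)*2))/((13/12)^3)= -7392/2197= -3.36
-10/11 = -0.91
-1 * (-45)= 45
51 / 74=0.69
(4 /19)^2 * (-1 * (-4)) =64 /361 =0.18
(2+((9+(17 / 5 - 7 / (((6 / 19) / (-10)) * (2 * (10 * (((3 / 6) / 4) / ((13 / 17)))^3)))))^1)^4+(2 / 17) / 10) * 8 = 9977109168919172392248208579816568 / 29495250759756650625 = 338261547602502.50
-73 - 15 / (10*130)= -18983 / 260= -73.01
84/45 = 28/15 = 1.87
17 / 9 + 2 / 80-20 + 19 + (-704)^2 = 178422089 / 360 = 495616.91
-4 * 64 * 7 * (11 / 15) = -19712 / 15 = -1314.13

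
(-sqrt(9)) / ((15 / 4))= -4 / 5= -0.80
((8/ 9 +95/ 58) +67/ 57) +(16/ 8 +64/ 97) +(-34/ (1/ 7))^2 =56650.36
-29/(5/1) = -29/5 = -5.80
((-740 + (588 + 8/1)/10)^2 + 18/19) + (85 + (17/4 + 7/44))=4838710697/10450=463034.52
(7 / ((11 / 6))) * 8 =336 / 11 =30.55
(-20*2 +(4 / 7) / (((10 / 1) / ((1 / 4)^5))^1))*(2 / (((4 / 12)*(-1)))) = 240.00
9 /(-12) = -0.75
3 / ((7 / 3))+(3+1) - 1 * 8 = -19 / 7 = -2.71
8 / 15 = 0.53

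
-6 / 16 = -3 / 8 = -0.38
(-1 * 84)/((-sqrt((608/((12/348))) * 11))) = 21 * sqrt(12122)/12122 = 0.19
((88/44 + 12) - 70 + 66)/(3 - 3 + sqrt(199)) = 10 * sqrt(199)/199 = 0.71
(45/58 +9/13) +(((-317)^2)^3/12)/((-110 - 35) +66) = -382557678667248995/357396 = -1070402798764.53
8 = 8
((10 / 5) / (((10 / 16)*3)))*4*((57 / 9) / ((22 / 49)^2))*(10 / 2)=729904 / 1089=670.25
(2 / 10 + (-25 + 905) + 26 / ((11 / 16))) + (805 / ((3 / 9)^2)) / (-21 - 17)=1520183 / 2090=727.36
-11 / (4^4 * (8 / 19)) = -209 / 2048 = -0.10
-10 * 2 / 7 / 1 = -20 / 7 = -2.86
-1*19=-19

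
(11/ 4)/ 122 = 11/ 488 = 0.02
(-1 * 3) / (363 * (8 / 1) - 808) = -0.00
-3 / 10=-0.30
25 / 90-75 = -1345 / 18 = -74.72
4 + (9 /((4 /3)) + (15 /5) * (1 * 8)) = 139 /4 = 34.75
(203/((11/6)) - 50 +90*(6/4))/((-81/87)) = -62437/297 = -210.23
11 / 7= 1.57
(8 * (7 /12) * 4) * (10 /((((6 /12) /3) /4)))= 4480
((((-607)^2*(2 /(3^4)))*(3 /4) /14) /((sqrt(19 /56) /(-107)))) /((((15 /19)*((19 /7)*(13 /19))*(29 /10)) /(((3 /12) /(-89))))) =39424043*sqrt(266) /10871172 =59.15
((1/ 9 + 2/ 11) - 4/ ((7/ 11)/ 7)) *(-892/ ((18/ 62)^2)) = 3709156324/ 8019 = 462545.99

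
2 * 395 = 790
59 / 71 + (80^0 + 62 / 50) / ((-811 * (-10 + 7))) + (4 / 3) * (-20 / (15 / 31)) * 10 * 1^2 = -7129266047 / 12955725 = -550.28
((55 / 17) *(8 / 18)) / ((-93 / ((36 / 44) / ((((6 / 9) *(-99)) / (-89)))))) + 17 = 886051 / 52173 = 16.98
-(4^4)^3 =-16777216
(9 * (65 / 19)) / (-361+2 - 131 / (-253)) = -49335 / 574408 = -0.09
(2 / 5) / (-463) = -2 / 2315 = -0.00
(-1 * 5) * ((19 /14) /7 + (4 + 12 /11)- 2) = -17705 /1078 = -16.42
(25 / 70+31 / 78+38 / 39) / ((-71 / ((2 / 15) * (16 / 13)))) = -15104 / 3779685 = -0.00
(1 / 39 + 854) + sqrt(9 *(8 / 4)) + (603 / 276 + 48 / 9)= 3 *sqrt(2) + 3091219 / 3588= 865.79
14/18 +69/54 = 37/18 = 2.06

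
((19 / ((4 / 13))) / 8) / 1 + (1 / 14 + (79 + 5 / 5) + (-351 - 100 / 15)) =-181357 / 672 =-269.88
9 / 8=1.12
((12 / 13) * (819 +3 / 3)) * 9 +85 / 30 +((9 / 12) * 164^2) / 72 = 92239 / 13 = 7095.31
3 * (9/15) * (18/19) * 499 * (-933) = -75421854/95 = -793914.25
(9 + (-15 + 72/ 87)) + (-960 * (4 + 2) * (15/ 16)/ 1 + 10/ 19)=-2977960/ 551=-5404.65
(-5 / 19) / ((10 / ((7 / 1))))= -7 / 38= -0.18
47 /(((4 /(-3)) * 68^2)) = -0.01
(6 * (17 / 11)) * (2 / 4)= 51 / 11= 4.64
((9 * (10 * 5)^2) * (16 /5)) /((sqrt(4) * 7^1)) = 36000 /7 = 5142.86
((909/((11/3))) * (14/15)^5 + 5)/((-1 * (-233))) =55867099/72084375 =0.78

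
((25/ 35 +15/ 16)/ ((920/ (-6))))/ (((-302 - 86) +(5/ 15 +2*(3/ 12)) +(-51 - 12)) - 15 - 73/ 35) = 1665/ 72218528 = 0.00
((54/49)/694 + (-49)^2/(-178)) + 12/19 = -739250135/57504146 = -12.86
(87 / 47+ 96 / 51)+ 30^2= 722083 / 799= 903.73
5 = 5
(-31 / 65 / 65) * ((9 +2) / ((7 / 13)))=-341 / 2275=-0.15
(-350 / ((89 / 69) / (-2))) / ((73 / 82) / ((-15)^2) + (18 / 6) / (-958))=106713416250 / 162247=657721.97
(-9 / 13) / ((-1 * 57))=3 / 247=0.01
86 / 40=43 / 20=2.15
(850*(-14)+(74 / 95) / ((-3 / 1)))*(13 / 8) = -22045231 / 1140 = -19337.92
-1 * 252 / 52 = -63 / 13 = -4.85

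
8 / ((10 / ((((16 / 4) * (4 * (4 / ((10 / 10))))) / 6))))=128 / 15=8.53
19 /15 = 1.27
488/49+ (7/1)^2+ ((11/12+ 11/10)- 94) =-97091/2940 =-33.02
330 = 330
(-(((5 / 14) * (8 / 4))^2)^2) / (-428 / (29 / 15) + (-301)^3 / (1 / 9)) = 18125 / 17089625505981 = 0.00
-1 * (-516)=516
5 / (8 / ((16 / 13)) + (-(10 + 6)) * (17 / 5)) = -50 / 479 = -0.10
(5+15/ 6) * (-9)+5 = -62.50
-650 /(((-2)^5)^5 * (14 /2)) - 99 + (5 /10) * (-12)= -12331253435 /117440512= -105.00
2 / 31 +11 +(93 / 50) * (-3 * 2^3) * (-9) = 319939 / 775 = 412.82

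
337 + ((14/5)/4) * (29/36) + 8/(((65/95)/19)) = 2619479/4680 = 559.72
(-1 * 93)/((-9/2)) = 62/3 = 20.67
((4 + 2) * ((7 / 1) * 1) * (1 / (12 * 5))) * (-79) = -553 / 10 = -55.30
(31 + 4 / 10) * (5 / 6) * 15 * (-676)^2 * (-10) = -1793630800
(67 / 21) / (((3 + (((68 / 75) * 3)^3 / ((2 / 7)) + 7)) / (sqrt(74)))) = 1046875 * sqrt(74) / 26392002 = 0.34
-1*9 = -9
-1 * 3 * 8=-24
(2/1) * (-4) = -8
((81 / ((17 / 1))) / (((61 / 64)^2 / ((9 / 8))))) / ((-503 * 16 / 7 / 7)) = -1143072 / 31818271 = -0.04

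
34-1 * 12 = 22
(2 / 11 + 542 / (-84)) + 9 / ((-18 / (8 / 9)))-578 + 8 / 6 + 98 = -672739 / 1386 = -485.38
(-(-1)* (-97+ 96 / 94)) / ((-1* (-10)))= -4511 / 470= -9.60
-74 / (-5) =74 / 5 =14.80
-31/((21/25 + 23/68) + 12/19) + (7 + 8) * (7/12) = -1959205/233828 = -8.38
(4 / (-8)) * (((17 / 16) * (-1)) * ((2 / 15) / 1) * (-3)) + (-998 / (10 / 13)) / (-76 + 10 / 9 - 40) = 91655 / 8272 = 11.08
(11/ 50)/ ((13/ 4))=22/ 325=0.07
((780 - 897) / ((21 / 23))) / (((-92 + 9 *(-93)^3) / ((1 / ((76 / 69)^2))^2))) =20332407537 / 1690632772693760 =0.00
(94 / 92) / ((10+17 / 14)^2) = 4606 / 566927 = 0.01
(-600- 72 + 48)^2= 389376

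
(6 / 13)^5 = 7776 / 371293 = 0.02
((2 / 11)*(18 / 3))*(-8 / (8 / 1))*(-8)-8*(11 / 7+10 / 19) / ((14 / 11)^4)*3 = -10.46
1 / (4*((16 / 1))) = 1 / 64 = 0.02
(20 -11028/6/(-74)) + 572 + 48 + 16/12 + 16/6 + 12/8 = 49605/74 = 670.34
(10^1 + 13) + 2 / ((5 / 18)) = 151 / 5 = 30.20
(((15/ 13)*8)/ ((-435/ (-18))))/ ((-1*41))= -144/ 15457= -0.01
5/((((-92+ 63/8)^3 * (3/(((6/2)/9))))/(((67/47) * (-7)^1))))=1200640/128939374791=0.00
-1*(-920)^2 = -846400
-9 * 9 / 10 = -81 / 10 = -8.10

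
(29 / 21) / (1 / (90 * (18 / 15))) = 1044 / 7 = 149.14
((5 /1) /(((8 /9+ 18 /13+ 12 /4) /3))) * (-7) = -12285 /617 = -19.91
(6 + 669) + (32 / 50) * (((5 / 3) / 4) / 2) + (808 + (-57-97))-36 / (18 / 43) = 18647 / 15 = 1243.13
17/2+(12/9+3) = 77/6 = 12.83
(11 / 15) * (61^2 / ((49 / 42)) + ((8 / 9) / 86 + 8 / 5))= 475448842 / 203175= 2340.10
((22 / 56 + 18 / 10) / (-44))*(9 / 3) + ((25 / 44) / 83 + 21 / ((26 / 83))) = 444632261 / 6646640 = 66.90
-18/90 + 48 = 47.80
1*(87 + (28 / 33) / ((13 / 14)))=37715 / 429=87.91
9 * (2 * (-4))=-72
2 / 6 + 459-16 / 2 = 1354 / 3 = 451.33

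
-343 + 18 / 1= -325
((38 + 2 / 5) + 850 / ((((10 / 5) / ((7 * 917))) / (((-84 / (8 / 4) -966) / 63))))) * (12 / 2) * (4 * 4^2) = -83806390272 / 5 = -16761278054.40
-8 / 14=-4 / 7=-0.57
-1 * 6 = -6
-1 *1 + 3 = 2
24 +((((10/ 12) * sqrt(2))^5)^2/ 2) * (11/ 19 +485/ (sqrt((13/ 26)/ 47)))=1830707891/ 71803584 +4736328125 * sqrt(94)/ 3779136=12176.53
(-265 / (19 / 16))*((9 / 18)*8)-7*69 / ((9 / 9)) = -26137 / 19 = -1375.63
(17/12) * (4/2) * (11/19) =187/114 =1.64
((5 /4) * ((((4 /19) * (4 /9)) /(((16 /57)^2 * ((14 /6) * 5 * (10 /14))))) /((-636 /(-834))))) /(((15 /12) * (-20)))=-7923 /848000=-0.01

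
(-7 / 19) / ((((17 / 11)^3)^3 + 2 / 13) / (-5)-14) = 1072866199405 / 70149723084407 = 0.02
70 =70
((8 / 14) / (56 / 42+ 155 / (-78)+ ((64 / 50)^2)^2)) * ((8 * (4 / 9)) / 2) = 650000000 / 1299208113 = 0.50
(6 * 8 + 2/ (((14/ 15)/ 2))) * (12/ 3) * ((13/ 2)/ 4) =339.86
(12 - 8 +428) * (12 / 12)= 432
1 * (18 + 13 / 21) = 391 / 21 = 18.62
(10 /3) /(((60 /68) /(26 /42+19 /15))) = 748 /105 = 7.12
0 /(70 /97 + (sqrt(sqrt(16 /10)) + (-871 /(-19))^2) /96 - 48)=0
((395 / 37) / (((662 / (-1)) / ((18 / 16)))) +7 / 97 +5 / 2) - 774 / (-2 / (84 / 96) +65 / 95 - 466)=4975727855147 / 1182085730704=4.21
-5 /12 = -0.42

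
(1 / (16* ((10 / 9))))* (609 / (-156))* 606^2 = -167735043 / 2080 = -80641.85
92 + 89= 181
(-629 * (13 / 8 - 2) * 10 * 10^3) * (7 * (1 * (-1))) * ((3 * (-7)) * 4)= 1386945000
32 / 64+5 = 11 / 2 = 5.50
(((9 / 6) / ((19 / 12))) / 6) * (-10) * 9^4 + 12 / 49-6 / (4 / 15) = -19330779 / 1862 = -10381.73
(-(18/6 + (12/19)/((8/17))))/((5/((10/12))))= -55/76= -0.72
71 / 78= 0.91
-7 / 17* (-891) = 366.88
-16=-16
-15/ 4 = -3.75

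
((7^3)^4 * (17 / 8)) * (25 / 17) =346032180025 / 8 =43254022503.12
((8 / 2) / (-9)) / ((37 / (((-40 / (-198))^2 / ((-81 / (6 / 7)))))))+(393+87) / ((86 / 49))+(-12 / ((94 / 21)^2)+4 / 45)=79972157240863999 / 292961535115095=272.98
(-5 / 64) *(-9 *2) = 1.41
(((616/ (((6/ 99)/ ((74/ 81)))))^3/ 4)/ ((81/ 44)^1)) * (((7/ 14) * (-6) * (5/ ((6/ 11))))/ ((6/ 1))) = -2383530686052799360/ 4782969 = -498337055091.26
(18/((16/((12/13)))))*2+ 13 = 196/13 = 15.08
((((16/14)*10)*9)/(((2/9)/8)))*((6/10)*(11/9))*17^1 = 323136/7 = 46162.29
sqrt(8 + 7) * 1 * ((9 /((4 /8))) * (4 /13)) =21.45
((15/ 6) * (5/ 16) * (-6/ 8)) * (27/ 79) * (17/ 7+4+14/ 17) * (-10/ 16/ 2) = 8737875/ 19253248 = 0.45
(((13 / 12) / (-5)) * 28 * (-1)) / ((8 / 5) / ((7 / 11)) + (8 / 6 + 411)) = 637 / 43559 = 0.01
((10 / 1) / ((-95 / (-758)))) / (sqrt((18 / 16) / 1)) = 3032 * sqrt(2) / 57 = 75.23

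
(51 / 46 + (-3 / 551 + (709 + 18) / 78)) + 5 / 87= 1726773 / 164749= 10.48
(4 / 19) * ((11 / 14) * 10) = 220 / 133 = 1.65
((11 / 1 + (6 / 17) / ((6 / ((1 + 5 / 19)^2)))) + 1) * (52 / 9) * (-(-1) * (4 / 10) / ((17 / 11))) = 5660512 / 312987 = 18.09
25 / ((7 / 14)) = 50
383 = 383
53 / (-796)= -53 / 796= -0.07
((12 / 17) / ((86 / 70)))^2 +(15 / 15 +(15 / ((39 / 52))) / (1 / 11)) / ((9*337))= 653114981 / 1620716913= 0.40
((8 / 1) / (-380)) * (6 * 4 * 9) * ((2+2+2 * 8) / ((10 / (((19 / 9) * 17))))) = -1632 / 5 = -326.40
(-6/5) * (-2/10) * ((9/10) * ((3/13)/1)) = 81/1625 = 0.05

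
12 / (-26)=-6 / 13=-0.46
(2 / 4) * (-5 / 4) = -5 / 8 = -0.62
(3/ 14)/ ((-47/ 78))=-0.36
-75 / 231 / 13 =-25 / 1001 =-0.02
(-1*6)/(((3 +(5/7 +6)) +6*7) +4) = -7/65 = -0.11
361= 361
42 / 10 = 4.20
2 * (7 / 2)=7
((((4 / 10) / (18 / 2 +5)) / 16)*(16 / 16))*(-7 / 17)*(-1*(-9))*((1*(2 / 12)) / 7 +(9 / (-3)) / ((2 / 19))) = 0.19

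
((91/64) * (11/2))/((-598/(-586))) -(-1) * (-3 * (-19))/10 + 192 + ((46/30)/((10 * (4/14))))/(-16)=45336829/220800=205.33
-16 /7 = -2.29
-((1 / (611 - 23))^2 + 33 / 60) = -950801 / 1728720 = -0.55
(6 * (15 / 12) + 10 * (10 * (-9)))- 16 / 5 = -8957 / 10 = -895.70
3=3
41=41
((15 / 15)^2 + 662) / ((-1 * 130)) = -51 / 10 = -5.10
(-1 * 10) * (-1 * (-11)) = -110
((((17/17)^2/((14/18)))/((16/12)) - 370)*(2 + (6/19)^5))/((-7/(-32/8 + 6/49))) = -128128528355/312900721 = -409.49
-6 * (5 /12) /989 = -5 /1978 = -0.00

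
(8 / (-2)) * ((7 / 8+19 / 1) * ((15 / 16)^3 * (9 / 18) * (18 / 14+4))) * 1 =-19855125 / 114688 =-173.12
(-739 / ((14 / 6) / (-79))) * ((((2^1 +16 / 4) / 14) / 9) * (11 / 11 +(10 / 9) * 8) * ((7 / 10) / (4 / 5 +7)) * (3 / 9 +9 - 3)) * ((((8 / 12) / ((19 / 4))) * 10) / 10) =20783636 / 22113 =939.88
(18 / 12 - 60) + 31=-55 / 2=-27.50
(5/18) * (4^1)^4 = 640/9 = 71.11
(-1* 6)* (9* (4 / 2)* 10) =-1080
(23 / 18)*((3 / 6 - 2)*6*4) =-46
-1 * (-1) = 1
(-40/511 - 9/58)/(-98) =6919/2904524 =0.00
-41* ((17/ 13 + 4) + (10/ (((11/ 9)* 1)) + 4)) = -102541/ 143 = -717.07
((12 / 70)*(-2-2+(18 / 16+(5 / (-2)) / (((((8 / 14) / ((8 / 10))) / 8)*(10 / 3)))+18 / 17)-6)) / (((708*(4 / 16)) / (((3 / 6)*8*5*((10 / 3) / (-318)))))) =11027 / 3349017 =0.00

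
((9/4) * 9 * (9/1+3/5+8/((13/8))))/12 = 1593/65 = 24.51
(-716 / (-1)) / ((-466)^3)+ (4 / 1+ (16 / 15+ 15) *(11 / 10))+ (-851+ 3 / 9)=-786466210019 / 948700275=-828.99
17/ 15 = 1.13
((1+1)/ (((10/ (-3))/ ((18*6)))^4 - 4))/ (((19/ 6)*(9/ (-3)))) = 2754990144/ 52344800861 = 0.05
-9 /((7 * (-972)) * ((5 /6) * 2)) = 1 /1260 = 0.00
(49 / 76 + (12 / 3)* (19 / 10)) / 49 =3133 / 18620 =0.17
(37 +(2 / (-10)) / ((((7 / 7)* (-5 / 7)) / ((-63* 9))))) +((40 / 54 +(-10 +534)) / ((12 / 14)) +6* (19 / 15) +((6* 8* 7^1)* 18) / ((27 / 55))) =25956526 / 2025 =12818.04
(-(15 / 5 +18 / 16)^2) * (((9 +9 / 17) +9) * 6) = -1891.74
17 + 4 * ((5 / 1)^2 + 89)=473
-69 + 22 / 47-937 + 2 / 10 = -236253 / 235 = -1005.33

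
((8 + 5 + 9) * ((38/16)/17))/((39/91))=1463/204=7.17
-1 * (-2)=2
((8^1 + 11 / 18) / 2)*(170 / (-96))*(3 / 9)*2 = -13175 / 2592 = -5.08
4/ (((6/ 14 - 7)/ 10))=-140/ 23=-6.09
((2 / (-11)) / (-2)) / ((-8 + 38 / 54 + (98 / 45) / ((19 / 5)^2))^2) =95004009 / 53357750699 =0.00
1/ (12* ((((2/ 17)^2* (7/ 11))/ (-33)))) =-34969/ 112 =-312.22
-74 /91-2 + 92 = 8116 /91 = 89.19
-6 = -6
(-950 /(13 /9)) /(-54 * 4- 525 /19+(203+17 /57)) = 25650 /1573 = 16.31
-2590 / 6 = -1295 / 3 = -431.67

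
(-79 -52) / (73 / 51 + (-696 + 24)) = 6681 / 34199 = 0.20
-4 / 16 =-1 / 4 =-0.25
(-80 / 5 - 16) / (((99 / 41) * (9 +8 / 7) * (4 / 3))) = -2296 / 2343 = -0.98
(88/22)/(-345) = -4/345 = -0.01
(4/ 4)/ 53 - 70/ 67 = -3643/ 3551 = -1.03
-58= -58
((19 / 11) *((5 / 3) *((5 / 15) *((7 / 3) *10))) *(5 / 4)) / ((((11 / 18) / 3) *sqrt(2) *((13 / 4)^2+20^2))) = 133000 *sqrt(2) / 794849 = 0.24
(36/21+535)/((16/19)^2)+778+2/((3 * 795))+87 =6931665029/4273920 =1621.85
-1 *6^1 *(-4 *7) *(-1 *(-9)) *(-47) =-71064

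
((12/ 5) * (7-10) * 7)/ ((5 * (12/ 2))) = -42/ 25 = -1.68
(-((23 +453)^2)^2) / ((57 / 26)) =-1334753778176 / 57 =-23416732950.46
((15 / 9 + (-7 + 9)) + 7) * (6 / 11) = 64 / 11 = 5.82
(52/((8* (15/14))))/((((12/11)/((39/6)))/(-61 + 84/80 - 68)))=-11100089/2400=-4625.04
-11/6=-1.83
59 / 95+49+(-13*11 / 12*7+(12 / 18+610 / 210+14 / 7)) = -225229 / 7980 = -28.22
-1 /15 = -0.07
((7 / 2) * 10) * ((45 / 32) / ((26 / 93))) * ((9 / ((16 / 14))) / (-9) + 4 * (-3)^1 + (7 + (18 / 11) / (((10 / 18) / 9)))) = 265969305 / 73216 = 3632.67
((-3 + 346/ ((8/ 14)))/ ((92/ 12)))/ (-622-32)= -1205/ 10028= -0.12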